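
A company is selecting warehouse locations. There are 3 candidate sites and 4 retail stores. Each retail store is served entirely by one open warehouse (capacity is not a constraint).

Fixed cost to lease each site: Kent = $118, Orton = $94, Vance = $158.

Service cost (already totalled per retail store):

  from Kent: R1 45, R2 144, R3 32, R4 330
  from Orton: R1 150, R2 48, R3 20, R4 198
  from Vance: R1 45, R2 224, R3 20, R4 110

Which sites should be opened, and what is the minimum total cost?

For any fixed open set, each retail store goes to its cheapest open site; total = fixed + service.
{Orton, Vance}: R1→Vance 45, R2→Orton 48, R3→Orton 20, R4→Vance 110. Service 223; fixed 252; total 475.
{Orton}: R1→Orton 150, R2→Orton 48, R3→Orton 20, R4→Orton 198. Service 416; fixed 94; total 510.
{Kent, Orton}: service 311 + fixed 212 = 523
{Kent, Orton, Vance}: service 223 + fixed 370 = 593
No other subset beats 475.

Open Orton and Vance; minimum total cost 475.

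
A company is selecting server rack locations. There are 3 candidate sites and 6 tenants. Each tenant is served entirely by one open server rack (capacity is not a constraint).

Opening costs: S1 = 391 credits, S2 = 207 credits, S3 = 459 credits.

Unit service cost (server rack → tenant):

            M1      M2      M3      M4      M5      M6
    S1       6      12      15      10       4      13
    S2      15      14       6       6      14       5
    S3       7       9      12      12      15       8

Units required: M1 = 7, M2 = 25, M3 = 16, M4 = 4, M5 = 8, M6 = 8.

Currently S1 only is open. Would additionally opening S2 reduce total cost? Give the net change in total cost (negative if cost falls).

Current service cost with {S1}: 758.
Adding S2: each tenant re-picks its cheapest; new service cost 534, saving 224.
Extra fixed cost: 207. Net change = 207 − 224 = -17.
(Totals: 1149 → 1132.)

Yes — net change −17 (cost falls by 17).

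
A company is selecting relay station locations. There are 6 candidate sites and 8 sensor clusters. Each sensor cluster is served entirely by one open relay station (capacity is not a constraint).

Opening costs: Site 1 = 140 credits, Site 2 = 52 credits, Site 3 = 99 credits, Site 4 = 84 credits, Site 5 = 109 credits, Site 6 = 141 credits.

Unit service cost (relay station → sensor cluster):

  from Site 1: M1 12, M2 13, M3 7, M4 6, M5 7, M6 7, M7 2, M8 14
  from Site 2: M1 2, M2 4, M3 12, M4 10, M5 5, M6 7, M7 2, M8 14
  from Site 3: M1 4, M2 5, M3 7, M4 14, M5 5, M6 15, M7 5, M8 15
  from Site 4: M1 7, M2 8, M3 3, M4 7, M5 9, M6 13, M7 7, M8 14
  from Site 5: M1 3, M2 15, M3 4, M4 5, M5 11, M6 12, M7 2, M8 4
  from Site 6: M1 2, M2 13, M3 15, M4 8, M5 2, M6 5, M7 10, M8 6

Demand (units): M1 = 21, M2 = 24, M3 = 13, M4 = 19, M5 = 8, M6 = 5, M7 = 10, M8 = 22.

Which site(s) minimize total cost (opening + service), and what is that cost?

For any fixed open set, each sensor cluster goes to its cheapest open site; total = fixed + service.
{Site 2, Site 5}: M1→Site 2 2·21=42, M2→Site 2 4·24=96, M3→Site 5 4·13=52, M4→Site 5 5·19=95, M5→Site 2 5·8=40, M6→Site 2 7·5=35, M7→Site 2 2·10=20, M8→Site 5 4·22=88. Service 468; fixed 161; total 629.
{Site 2, Site 4, Site 5}: service 455 + fixed 245 = 700
{Site 2, Site 3, Site 5}: M1→Site 2 2·21=42, M2→Site 2 4·24=96, M3→Site 5 4·13=52, M4→Site 5 5·19=95, M5→Site 2 5·8=40, M6→Site 2 7·5=35, M7→Site 2 2·10=20, M8→Site 5 4·22=88. Service 468; fixed 260; total 728.
{Site 1, Site 2, Site 3, Site 4, Site 5, Site 6}: M1→Site 2 2·21=42, M2→Site 2 4·24=96, M3→Site 4 3·13=39, M4→Site 5 5·19=95, M5→Site 6 2·8=16, M6→Site 6 5·5=25, M7→Site 1 2·10=20, M8→Site 5 4·22=88. Service 421; fixed 625; total 1046.
No other subset beats 629.

Open Site 2 and Site 5; minimum total cost 629.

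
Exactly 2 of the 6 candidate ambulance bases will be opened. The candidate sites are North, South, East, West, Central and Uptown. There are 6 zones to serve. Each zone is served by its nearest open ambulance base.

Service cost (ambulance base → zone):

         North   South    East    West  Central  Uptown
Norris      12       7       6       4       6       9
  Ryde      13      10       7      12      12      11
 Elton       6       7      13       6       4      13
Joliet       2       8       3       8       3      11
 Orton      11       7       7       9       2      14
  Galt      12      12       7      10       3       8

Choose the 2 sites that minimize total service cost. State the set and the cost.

With exactly 2 open, each zone uses its cheapest among the chosen.
{East, Central}: Norris→East 6, Ryde→East 7, Elton→Central 4, Joliet→East 3, Orton→Central 2, Galt→Central 3. Service cost 25.
{South, Central}: service cost 28
{West, Central}: service cost 28
Among all 15 size-2 choices, {East, Central} is lowest.

Choose East and Central; total service cost 25.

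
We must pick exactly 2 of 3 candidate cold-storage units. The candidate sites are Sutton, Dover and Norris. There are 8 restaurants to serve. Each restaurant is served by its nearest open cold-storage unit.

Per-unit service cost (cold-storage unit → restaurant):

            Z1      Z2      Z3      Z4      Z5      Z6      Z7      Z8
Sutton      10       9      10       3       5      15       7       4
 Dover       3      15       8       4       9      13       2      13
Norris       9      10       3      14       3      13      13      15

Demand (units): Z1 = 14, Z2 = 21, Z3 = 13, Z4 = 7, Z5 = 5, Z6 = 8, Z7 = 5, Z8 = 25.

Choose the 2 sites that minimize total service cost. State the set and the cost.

With exactly 2 open, each restaurant uses its cheapest among the chosen.
{Sutton, Dover}: Z1→Dover 3·14=42, Z2→Sutton 9·21=189, Z3→Dover 8·13=104, Z4→Sutton 3·7=21, Z5→Sutton 5·5=25, Z6→Dover 13·8=104, Z7→Dover 2·5=10, Z8→Sutton 4·25=100. Service cost 595.
{Sutton, Norris}: service cost 629
{Dover, Norris}: service cost 773
Among all 3 size-2 choices, {Sutton, Dover} is lowest.

Choose Sutton and Dover; total service cost 595.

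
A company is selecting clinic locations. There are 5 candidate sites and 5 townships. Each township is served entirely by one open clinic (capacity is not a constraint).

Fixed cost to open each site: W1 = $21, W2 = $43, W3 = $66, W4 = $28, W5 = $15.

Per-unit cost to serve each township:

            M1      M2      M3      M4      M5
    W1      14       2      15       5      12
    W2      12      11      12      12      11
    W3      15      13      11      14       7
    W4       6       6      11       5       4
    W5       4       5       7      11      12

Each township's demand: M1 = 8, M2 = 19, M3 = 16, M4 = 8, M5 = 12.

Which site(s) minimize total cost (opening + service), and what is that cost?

Open W1, W4 and W5; minimum total cost 334.

For any fixed open set, each township goes to its cheapest open site; total = fixed + service.
{W1, W4, W5}: M1→W5 4·8=32, M2→W1 2·19=38, M3→W5 7·16=112, M4→W1 5·8=40, M5→W4 4·12=48. Service 270; fixed 64; total 334.
{W4, W5}: service 327 + fixed 43 = 370
{W1, W2, W4, W5}: service 270 + fixed 107 = 377
{W1, W2, W3, W4, W5}: service 270 + fixed 173 = 443
No other subset beats 334.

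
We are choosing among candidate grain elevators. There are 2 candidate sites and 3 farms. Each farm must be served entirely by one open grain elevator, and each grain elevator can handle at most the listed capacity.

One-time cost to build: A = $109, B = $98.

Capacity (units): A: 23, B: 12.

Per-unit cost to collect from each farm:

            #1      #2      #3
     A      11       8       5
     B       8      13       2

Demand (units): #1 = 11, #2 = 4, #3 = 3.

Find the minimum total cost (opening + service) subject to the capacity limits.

Minimum total cost: 277

Open {A}: #1→A 11·11=121, #2→A 8·4=32, #3→A 5·3=15.
Loads: A carries 18/23. Service 168; fixed 109; total 277.
Next best feasible plan costs 342.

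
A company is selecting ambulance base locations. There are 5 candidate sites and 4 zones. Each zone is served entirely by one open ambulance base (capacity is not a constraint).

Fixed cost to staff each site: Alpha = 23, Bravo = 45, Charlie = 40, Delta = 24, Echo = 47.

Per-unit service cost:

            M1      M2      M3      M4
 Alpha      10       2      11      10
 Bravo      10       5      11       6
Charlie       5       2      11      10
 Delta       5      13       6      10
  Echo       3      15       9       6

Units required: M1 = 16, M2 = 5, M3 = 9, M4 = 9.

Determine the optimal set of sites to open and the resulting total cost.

For any fixed open set, each zone goes to its cheapest open site; total = fixed + service.
{Alpha, Delta, Echo}: M1→Echo 3·16=48, M2→Alpha 2·5=10, M3→Delta 6·9=54, M4→Echo 6·9=54. Service 166; fixed 94; total 260.
{Alpha, Echo}: service 193 + fixed 70 = 263
{Charlie, Delta, Echo}: M1→Echo 3·16=48, M2→Charlie 2·5=10, M3→Delta 6·9=54, M4→Echo 6·9=54. Service 166; fixed 111; total 277.
{Alpha, Bravo, Charlie, Delta, Echo}: service 166 + fixed 179 = 345
No other subset beats 260.

Open Alpha, Delta and Echo; minimum total cost 260.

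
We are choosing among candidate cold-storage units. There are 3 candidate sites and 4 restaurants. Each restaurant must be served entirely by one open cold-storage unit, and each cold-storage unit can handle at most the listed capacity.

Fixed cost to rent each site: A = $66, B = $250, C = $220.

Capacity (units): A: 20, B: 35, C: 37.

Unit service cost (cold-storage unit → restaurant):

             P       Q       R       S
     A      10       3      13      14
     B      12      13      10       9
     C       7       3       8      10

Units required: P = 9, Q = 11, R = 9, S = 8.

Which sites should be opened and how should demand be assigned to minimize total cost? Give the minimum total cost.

Open {C}: P→C 7·9=63, Q→C 3·11=33, R→C 8·9=72, S→C 10·8=80.
Loads: C carries 37/37. Service 248; fixed 220; total 468.
Next best feasible plan costs 534.

Minimum total cost: 468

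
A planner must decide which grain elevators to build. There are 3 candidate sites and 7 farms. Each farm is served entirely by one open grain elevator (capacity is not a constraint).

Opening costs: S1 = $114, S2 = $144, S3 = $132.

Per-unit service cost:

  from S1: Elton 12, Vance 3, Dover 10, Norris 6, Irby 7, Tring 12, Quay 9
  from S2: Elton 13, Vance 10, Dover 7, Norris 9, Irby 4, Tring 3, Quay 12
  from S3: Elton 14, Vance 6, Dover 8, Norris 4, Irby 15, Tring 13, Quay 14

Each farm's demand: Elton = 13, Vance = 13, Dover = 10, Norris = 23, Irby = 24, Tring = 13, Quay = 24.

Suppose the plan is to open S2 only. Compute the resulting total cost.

Each farm is assigned to its cheapest site among the open ones.
{S2}: Elton→S2 13·13=169, Vance→S2 10·13=130, Dover→S2 7·10=70, Norris→S2 9·23=207, Irby→S2 4·24=96, Tring→S2 3·13=39, Quay→S2 12·24=288. Service 999; fixed 144; total 1143.

Total cost: 1143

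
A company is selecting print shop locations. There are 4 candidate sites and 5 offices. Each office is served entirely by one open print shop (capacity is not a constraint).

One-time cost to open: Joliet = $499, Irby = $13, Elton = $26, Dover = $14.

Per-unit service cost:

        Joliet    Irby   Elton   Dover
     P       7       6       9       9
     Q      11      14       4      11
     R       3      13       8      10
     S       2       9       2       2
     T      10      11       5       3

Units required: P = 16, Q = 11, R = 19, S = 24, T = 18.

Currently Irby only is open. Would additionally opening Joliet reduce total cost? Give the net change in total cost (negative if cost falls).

No — net change +90 (cost rises by 90).

Current service cost with {Irby}: 911.
Adding Joliet: each office re-picks its cheapest; new service cost 502, saving 409.
Extra fixed cost: 499. Net change = 499 − 409 = 90.
(Totals: 924 → 1014.)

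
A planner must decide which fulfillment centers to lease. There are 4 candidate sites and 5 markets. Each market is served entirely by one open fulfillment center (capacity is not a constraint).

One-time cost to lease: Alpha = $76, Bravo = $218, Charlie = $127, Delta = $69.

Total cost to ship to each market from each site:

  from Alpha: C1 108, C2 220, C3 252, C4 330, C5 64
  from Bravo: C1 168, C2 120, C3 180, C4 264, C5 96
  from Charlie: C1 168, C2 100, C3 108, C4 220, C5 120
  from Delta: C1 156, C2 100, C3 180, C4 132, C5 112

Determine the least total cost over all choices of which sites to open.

Minimum total cost: 729

For any fixed open set, each market goes to its cheapest open site; total = fixed + service.
{Alpha, Delta}: C1→Alpha 108, C2→Delta 100, C3→Delta 180, C4→Delta 132, C5→Alpha 64. Service 584; fixed 145; total 729.
{Delta}: service 680 + fixed 69 = 749
{Alpha, Charlie, Delta}: service 512 + fixed 272 = 784
{Alpha, Bravo, Charlie, Delta}: service 512 + fixed 490 = 1002
No other subset beats 729.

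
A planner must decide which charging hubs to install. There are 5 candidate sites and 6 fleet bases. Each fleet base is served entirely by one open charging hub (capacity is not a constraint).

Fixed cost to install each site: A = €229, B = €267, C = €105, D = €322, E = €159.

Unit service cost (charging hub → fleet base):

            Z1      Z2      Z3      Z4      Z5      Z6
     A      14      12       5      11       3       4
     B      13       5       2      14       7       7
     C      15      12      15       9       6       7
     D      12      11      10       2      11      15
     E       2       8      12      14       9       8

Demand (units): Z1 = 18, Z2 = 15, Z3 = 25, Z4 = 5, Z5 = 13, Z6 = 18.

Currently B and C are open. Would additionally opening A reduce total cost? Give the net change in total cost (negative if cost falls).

No — net change +136 (cost rises by 136).

Current service cost with {B, C}: 608.
Adding A: each fleet base re-picks its cheapest; new service cost 515, saving 93.
Extra fixed cost: 229. Net change = 229 − 93 = 136.
(Totals: 980 → 1116.)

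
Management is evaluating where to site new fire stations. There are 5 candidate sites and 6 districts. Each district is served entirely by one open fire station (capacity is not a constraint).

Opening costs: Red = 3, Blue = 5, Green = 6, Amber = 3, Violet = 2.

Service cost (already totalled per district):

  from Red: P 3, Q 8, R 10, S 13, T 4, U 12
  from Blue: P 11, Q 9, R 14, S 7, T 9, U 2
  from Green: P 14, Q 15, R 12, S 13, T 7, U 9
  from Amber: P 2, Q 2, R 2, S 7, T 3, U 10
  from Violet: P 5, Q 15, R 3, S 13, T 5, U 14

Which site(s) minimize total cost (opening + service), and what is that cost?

Open Blue and Amber; minimum total cost 26.

For any fixed open set, each district goes to its cheapest open site; total = fixed + service.
{Blue, Amber}: P→Amber 2, Q→Amber 2, R→Amber 2, S→Blue 7, T→Amber 3, U→Blue 2. Service 18; fixed 8; total 26.
{Blue, Amber, Violet}: P→Amber 2, Q→Amber 2, R→Amber 2, S→Blue 7, T→Amber 3, U→Blue 2. Service 18; fixed 10; total 28.
{Red, Blue, Amber}: service 18 + fixed 11 = 29
{Red, Blue, Green, Amber, Violet}: service 18 + fixed 19 = 37
No other subset beats 26.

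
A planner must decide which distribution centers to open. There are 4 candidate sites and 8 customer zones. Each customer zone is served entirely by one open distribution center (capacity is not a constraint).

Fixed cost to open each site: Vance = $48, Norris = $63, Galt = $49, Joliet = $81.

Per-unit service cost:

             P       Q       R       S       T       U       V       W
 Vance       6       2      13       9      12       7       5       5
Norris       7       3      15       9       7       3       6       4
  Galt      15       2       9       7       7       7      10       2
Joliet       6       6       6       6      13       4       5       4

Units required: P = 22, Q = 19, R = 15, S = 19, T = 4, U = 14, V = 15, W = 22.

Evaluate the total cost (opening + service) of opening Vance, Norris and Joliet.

Total cost: 799

Each customer zone is assigned to its cheapest site among the open ones.
{Vance, Norris, Joliet}: P→Vance 6·22=132, Q→Vance 2·19=38, R→Joliet 6·15=90, S→Joliet 6·19=114, T→Norris 7·4=28, U→Norris 3·14=42, V→Vance 5·15=75, W→Norris 4·22=88. Service 607; fixed 192; total 799.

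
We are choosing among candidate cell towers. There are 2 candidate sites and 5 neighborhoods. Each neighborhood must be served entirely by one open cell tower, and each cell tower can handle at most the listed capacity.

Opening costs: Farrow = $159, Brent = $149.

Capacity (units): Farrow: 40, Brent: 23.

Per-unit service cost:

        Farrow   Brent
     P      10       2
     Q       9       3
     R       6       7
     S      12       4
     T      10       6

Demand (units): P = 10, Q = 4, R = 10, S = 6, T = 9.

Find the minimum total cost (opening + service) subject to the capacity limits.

Minimum total cost: 514

Open {Farrow, Brent}: P→Brent 2·10=20, Q→Brent 3·4=12, R→Farrow 6·10=60, S→Brent 4·6=24, T→Farrow 10·9=90.
Loads: Farrow carries 19/40, Brent carries 20/23. Service 206; fixed 308; total 514.
Next best feasible plan costs 517.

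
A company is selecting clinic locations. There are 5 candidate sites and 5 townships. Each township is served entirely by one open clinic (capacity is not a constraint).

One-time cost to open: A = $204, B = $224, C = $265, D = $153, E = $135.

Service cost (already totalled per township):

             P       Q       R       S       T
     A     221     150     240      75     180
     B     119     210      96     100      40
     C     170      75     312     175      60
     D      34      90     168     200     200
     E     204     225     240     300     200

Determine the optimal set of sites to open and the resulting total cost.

Open B and D; minimum total cost 737.

For any fixed open set, each township goes to its cheapest open site; total = fixed + service.
{B, D}: P→D 34, Q→D 90, R→B 96, S→B 100, T→B 40. Service 360; fixed 377; total 737.
{B}: P→B 119, Q→B 210, R→B 96, S→B 100, T→B 40. Service 565; fixed 224; total 789.
{D}: service 692 + fixed 153 = 845
{A, B, C, D, E}: service 320 + fixed 981 = 1301
No other subset beats 737.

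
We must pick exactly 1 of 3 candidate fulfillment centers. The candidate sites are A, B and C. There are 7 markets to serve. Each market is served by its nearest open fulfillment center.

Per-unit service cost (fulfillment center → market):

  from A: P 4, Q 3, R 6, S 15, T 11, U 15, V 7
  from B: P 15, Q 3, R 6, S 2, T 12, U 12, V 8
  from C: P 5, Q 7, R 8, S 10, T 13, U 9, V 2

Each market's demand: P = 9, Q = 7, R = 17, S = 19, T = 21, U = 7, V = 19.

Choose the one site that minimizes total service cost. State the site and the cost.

Choose B only; total service cost 784.

With exactly 1 open, each market uses its cheapest among the chosen.
{B}: P→B 15·9=135, Q→B 3·7=21, R→B 6·17=102, S→B 2·19=38, T→B 12·21=252, U→B 12·7=84, V→B 8·19=152. Service cost 784.
{C}: service cost 794
{A}: service cost 913
Among all 3 size-1 choices, {B} is lowest.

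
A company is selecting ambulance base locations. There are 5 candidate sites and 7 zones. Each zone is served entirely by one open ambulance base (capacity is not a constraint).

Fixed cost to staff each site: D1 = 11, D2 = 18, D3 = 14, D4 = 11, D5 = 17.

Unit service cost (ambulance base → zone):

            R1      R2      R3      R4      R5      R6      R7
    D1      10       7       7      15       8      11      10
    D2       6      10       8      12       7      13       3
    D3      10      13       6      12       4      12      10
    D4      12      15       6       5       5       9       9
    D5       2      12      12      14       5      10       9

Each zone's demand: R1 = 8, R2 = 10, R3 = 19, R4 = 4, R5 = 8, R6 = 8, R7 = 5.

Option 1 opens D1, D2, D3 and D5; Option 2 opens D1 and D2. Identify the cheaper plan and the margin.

Option 1 is cheaper by 52.

Option 1: {D1, D2, D3, D5}: R1→D5 2·8=16, R2→D1 7·10=70, R3→D3 6·19=114, R4→D2 12·4=48, R5→D3 4·8=32, R6→D5 10·8=80, R7→D2 3·5=15. Service 375; fixed 60; total 435.
Option 2: {D1, D2}: R1→D2 6·8=48, R2→D1 7·10=70, R3→D1 7·19=133, R4→D2 12·4=48, R5→D2 7·8=56, R6→D1 11·8=88, R7→D2 3·5=15. Service 458; fixed 29; total 487.
Difference: |435 − 487| = 52.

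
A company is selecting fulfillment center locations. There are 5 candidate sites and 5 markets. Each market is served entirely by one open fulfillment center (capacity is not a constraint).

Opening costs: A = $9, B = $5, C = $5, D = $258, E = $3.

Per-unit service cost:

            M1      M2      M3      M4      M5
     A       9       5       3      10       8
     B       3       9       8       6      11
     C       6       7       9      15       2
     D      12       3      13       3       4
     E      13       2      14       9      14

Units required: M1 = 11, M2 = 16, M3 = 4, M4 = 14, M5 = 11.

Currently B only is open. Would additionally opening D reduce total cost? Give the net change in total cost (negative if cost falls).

No — net change +43 (cost rises by 43).

Current service cost with {B}: 414.
Adding D: each market re-picks its cheapest; new service cost 199, saving 215.
Extra fixed cost: 258. Net change = 258 − 215 = 43.
(Totals: 419 → 462.)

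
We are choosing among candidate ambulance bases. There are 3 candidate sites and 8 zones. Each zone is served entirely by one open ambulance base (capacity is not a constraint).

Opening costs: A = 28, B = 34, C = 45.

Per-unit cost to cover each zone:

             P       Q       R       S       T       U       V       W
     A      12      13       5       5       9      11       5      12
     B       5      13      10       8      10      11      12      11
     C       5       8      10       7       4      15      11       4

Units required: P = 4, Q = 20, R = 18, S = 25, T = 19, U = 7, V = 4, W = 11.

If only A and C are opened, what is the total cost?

Total cost: 685

Each zone is assigned to its cheapest site among the open ones.
{A, C}: P→C 5·4=20, Q→C 8·20=160, R→A 5·18=90, S→A 5·25=125, T→C 4·19=76, U→A 11·7=77, V→A 5·4=20, W→C 4·11=44. Service 612; fixed 73; total 685.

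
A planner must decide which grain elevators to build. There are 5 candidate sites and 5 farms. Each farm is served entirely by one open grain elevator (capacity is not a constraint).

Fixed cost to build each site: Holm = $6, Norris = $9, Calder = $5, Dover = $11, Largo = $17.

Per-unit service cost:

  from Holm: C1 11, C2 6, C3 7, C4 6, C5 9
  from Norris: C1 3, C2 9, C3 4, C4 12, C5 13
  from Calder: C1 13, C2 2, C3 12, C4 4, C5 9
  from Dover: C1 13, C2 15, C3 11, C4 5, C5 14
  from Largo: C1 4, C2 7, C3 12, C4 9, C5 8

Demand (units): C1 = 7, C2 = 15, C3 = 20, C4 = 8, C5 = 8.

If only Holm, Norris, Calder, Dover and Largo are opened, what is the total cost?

Each farm is assigned to its cheapest site among the open ones.
{Holm, Norris, Calder, Dover, Largo}: C1→Norris 3·7=21, C2→Calder 2·15=30, C3→Norris 4·20=80, C4→Calder 4·8=32, C5→Largo 8·8=64. Service 227; fixed 48; total 275.

Total cost: 275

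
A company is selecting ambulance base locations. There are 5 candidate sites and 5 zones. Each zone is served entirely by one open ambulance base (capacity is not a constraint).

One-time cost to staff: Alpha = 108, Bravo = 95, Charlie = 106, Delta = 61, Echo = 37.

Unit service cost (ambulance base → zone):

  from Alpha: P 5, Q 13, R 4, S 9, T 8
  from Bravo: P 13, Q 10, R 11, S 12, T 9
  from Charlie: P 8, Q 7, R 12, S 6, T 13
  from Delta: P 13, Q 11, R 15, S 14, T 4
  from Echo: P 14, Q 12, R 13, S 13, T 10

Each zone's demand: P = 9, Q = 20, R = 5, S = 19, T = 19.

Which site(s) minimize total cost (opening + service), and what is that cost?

Open Charlie and Delta; minimum total cost 629.

For any fixed open set, each zone goes to its cheapest open site; total = fixed + service.
{Charlie, Delta}: P→Charlie 8·9=72, Q→Charlie 7·20=140, R→Charlie 12·5=60, S→Charlie 6·19=114, T→Delta 4·19=76. Service 462; fixed 167; total 629.
{Charlie, Delta, Echo}: P→Charlie 8·9=72, Q→Charlie 7·20=140, R→Charlie 12·5=60, S→Charlie 6·19=114, T→Delta 4·19=76. Service 462; fixed 204; total 666.
{Alpha, Charlie, Delta}: P→Alpha 5·9=45, Q→Charlie 7·20=140, R→Alpha 4·5=20, S→Charlie 6·19=114, T→Delta 4·19=76. Service 395; fixed 275; total 670.
{Alpha, Bravo, Charlie, Delta, Echo}: service 395 + fixed 407 = 802
No other subset beats 629.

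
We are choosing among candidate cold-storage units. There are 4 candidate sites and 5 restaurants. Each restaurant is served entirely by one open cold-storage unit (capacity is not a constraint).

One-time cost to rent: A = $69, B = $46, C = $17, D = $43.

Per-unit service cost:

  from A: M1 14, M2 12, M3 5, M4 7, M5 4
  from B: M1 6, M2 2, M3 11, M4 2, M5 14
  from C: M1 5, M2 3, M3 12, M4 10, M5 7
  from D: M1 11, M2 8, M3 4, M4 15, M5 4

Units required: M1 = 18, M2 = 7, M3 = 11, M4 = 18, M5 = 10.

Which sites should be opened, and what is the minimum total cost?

Open B, C and D; minimum total cost 330.

For any fixed open set, each restaurant goes to its cheapest open site; total = fixed + service.
{B, C, D}: M1→C 5·18=90, M2→B 2·7=14, M3→D 4·11=44, M4→B 2·18=36, M5→D 4·10=40. Service 224; fixed 106; total 330.
{B, D}: service 242 + fixed 89 = 331
{A, B, C}: service 235 + fixed 132 = 367
{A, B, C, D}: M1→C 5·18=90, M2→B 2·7=14, M3→D 4·11=44, M4→B 2·18=36, M5→A 4·10=40. Service 224; fixed 175; total 399.
(All 15 nonempty subsets were checked; B, C and D is lowest.)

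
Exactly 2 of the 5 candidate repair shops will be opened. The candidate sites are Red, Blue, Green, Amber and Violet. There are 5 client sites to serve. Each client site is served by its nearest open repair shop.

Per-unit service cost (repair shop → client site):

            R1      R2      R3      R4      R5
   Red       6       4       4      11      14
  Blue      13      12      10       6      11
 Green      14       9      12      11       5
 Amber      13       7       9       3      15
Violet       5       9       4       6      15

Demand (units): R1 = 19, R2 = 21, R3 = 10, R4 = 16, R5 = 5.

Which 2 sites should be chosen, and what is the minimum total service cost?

With exactly 2 open, each client site uses its cheapest among the chosen.
{Red, Amber}: R1→Red 6·19=114, R2→Red 4·21=84, R3→Red 4·10=40, R4→Amber 3·16=48, R5→Red 14·5=70. Service cost 356.
{Red, Violet}: service cost 385
{Red, Blue}: service cost 389
Among all 10 size-2 choices, {Red, Amber} is lowest.

Choose Red and Amber; total service cost 356.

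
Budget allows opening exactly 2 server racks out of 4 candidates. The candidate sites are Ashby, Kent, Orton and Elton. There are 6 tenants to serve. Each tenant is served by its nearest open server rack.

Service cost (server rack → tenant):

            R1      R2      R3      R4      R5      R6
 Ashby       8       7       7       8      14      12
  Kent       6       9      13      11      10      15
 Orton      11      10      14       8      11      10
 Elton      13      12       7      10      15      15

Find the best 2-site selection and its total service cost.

With exactly 2 open, each tenant uses its cheapest among the chosen.
{Ashby, Kent}: R1→Kent 6, R2→Ashby 7, R3→Ashby 7, R4→Ashby 8, R5→Kent 10, R6→Ashby 12. Service cost 50.
{Ashby, Orton}: service cost 51
{Ashby, Elton}: service cost 56
Among all 6 size-2 choices, {Ashby, Kent} is lowest.

Choose Ashby and Kent; total service cost 50.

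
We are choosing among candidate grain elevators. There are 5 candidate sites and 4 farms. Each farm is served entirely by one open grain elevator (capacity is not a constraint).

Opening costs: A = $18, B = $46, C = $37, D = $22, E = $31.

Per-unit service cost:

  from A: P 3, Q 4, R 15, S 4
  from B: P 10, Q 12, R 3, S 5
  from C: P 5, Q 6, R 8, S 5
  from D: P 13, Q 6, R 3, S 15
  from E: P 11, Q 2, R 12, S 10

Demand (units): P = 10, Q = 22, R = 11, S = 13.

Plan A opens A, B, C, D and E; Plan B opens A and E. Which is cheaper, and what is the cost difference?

Plan A: {A, B, C, D, E}: P→A 3·10=30, Q→E 2·22=44, R→B 3·11=33, S→A 4·13=52. Service 159; fixed 154; total 313.
Plan B: {A, E}: P→A 3·10=30, Q→E 2·22=44, R→E 12·11=132, S→A 4·13=52. Service 258; fixed 49; total 307.
Difference: |313 − 307| = 6.

Plan B is cheaper by 6.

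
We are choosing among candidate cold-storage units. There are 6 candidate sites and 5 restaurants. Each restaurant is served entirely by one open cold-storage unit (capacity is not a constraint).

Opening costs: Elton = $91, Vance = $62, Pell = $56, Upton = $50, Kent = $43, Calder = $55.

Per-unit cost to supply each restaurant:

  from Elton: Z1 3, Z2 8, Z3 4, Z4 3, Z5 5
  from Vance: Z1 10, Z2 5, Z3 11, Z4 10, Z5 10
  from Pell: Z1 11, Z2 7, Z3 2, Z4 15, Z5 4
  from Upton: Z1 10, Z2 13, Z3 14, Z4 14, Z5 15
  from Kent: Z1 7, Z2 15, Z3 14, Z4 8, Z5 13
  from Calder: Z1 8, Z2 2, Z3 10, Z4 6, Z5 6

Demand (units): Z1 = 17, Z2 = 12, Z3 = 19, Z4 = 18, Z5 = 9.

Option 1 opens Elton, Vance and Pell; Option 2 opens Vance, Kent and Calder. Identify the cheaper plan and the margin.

Option 1: {Elton, Vance, Pell}: Z1→Elton 3·17=51, Z2→Vance 5·12=60, Z3→Pell 2·19=38, Z4→Elton 3·18=54, Z5→Pell 4·9=36. Service 239; fixed 209; total 448.
Option 2: {Vance, Kent, Calder}: Z1→Kent 7·17=119, Z2→Calder 2·12=24, Z3→Calder 10·19=190, Z4→Calder 6·18=108, Z5→Calder 6·9=54. Service 495; fixed 160; total 655.
Difference: |448 − 655| = 207.

Option 1 is cheaper by 207.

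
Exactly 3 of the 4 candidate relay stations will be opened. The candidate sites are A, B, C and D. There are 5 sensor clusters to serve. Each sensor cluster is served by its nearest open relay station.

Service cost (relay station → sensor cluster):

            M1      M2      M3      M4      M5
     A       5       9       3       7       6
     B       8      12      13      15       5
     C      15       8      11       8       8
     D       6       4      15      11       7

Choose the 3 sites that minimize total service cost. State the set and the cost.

Choose A, B and D; total service cost 24.

With exactly 3 open, each sensor cluster uses its cheapest among the chosen.
{A, B, D}: M1→A 5, M2→D 4, M3→A 3, M4→A 7, M5→B 5. Service cost 24.
{A, C, D}: service cost 25
{A, B, C}: service cost 28
Among all 4 size-3 choices, {A, B, D} is lowest.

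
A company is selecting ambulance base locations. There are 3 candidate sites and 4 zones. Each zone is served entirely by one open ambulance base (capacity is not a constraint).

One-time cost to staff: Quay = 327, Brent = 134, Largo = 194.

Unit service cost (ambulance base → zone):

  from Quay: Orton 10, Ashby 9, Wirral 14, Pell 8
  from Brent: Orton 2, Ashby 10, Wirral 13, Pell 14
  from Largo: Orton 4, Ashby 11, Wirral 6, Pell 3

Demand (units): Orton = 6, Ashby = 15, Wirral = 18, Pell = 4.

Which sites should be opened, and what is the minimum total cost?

Open Largo only; minimum total cost 503.

For any fixed open set, each zone goes to its cheapest open site; total = fixed + service.
{Largo}: Orton→Largo 4·6=24, Ashby→Largo 11·15=165, Wirral→Largo 6·18=108, Pell→Largo 3·4=12. Service 309; fixed 194; total 503.
{Brent}: Orton→Brent 2·6=12, Ashby→Brent 10·15=150, Wirral→Brent 13·18=234, Pell→Brent 14·4=56. Service 452; fixed 134; total 586.
{Brent, Largo}: service 282 + fixed 328 = 610
{Quay, Brent, Largo}: Orton→Brent 2·6=12, Ashby→Quay 9·15=135, Wirral→Largo 6·18=108, Pell→Largo 3·4=12. Service 267; fixed 655; total 922.
(All 7 nonempty subsets were checked; Largo only is lowest.)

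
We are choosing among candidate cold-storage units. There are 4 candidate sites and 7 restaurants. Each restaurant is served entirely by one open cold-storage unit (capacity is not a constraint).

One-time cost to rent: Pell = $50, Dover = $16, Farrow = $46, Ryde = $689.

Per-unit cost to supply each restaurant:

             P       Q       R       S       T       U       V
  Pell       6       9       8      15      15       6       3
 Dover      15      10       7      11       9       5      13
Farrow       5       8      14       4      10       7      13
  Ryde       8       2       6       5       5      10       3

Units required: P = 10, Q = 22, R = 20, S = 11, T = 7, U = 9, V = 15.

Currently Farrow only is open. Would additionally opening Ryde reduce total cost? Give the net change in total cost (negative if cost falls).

Current service cost with {Farrow}: 878.
Adding Ryde: each restaurant re-picks its cheapest; new service cost 401, saving 477.
Extra fixed cost: 689. Net change = 689 − 477 = 212.
(Totals: 924 → 1136.)

No — net change +212 (cost rises by 212).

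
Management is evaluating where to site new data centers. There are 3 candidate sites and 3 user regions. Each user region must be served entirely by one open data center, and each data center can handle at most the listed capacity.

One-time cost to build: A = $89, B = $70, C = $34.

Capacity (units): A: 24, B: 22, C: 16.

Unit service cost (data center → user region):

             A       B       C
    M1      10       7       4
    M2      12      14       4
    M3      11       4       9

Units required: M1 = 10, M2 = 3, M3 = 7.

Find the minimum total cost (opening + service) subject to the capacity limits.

Minimum total cost: 184

Open {B, C}: M1→C 4·10=40, M2→C 4·3=12, M3→B 4·7=28.
Loads: B carries 7/22, C carries 13/16. Service 80; fixed 104; total 184.
Next best feasible plan costs 210.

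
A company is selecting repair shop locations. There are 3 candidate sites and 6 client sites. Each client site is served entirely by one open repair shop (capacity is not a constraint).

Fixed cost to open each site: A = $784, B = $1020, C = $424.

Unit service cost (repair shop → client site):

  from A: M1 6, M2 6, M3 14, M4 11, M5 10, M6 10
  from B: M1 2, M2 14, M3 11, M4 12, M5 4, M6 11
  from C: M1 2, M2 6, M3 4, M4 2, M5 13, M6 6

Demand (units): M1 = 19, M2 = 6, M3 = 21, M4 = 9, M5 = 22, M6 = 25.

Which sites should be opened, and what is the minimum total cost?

Open C only; minimum total cost 1036.

For any fixed open set, each client site goes to its cheapest open site; total = fixed + service.
{C}: M1→C 2·19=38, M2→C 6·6=36, M3→C 4·21=84, M4→C 2·9=18, M5→C 13·22=286, M6→C 6·25=150. Service 612; fixed 424; total 1036.
{A, C}: M1→C 2·19=38, M2→A 6·6=36, M3→C 4·21=84, M4→C 2·9=18, M5→A 10·22=220, M6→C 6·25=150. Service 546; fixed 1208; total 1754.
{A}: service 1013 + fixed 784 = 1797
{A, B, C}: M1→B 2·19=38, M2→A 6·6=36, M3→C 4·21=84, M4→C 2·9=18, M5→B 4·22=88, M6→C 6·25=150. Service 414; fixed 2228; total 2642.
(All 7 nonempty subsets were checked; C only is lowest.)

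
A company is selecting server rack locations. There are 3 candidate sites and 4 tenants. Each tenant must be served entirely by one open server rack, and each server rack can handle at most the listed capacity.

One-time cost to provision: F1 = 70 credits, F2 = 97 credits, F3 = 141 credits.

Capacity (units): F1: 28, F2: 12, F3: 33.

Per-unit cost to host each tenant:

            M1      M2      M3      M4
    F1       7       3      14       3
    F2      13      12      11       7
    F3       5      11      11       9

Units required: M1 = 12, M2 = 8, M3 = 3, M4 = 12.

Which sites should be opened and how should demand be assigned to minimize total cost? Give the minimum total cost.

Minimum total cost: 364

Open {F1, F3}: M1→F3 5·12=60, M2→F1 3·8=24, M3→F3 11·3=33, M4→F1 3·12=36.
Loads: F1 carries 20/28, F3 carries 15/33. Service 153; fixed 211; total 364.
Next best feasible plan costs 373.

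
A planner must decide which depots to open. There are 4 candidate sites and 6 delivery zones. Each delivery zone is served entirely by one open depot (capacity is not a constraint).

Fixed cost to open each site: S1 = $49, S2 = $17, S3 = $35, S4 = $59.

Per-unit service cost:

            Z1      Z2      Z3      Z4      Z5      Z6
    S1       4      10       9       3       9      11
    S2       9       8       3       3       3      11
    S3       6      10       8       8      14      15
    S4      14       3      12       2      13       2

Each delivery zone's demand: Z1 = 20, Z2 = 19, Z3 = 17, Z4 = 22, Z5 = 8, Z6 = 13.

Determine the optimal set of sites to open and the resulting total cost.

Open S1, S2 and S4; minimum total cost 407.

For any fixed open set, each delivery zone goes to its cheapest open site; total = fixed + service.
{S1, S2, S4}: Z1→S1 4·20=80, Z2→S4 3·19=57, Z3→S2 3·17=51, Z4→S4 2·22=44, Z5→S2 3·8=24, Z6→S4 2·13=26. Service 282; fixed 125; total 407.
{S2, S3, S4}: Z1→S3 6·20=120, Z2→S4 3·19=57, Z3→S2 3·17=51, Z4→S4 2·22=44, Z5→S2 3·8=24, Z6→S4 2·13=26. Service 322; fixed 111; total 433.
{S1, S2, S3, S4}: service 282 + fixed 160 = 442
{S2}: Z1→S2 9·20=180, Z2→S2 8·19=152, Z3→S2 3·17=51, Z4→S2 3·22=66, Z5→S2 3·8=24, Z6→S2 11·13=143. Service 616; fixed 17; total 633.
No other subset beats 407.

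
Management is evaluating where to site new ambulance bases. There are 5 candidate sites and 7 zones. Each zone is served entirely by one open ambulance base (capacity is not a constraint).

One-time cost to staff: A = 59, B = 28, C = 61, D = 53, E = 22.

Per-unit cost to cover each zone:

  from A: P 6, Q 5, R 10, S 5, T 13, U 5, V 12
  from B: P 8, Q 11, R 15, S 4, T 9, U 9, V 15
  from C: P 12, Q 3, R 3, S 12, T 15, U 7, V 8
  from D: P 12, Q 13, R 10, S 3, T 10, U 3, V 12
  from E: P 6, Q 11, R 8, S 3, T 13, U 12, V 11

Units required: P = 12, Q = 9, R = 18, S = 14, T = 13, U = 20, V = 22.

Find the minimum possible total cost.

Minimum total cost: 697

For any fixed open set, each zone goes to its cheapest open site; total = fixed + service.
{C, D, E}: P→E 6·12=72, Q→C 3·9=27, R→C 3·18=54, S→D 3·14=42, T→D 10·13=130, U→D 3·20=60, V→C 8·22=176. Service 561; fixed 136; total 697.
{B, C, D, E}: service 548 + fixed 164 = 712
{B, C, D}: service 572 + fixed 142 = 714
{A, B, C, D, E}: service 548 + fixed 223 = 771
No other subset beats 697.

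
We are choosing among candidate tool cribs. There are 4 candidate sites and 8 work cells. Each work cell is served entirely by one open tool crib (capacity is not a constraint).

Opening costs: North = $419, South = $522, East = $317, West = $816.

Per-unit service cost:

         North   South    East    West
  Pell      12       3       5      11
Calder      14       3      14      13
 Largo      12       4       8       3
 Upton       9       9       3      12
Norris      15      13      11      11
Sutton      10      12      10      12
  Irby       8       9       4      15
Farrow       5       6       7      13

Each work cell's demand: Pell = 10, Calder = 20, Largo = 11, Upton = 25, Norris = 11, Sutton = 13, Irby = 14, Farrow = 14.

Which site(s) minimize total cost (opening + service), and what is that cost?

Open East only; minimum total cost 1215.

For any fixed open set, each work cell goes to its cheapest open site; total = fixed + service.
{East}: Pell→East 5·10=50, Calder→East 14·20=280, Largo→East 8·11=88, Upton→East 3·25=75, Norris→East 11·11=121, Sutton→East 10·13=130, Irby→East 4·14=56, Farrow→East 7·14=98. Service 898; fixed 317; total 1215.
{South}: Pell→South 3·10=30, Calder→South 3·20=60, Largo→South 4·11=44, Upton→South 9·25=225, Norris→South 13·11=143, Sutton→South 12·13=156, Irby→South 9·14=126, Farrow→South 6·14=84. Service 868; fixed 522; total 1390.
{South, East}: Pell→South 3·10=30, Calder→South 3·20=60, Largo→South 4·11=44, Upton→East 3·25=75, Norris→East 11·11=121, Sutton→East 10·13=130, Irby→East 4·14=56, Farrow→South 6·14=84. Service 600; fixed 839; total 1439.
{North, South, East, West}: Pell→South 3·10=30, Calder→South 3·20=60, Largo→West 3·11=33, Upton→East 3·25=75, Norris→East 11·11=121, Sutton→North 10·13=130, Irby→East 4·14=56, Farrow→North 5·14=70. Service 575; fixed 2074; total 2649.
No other subset beats 1215.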